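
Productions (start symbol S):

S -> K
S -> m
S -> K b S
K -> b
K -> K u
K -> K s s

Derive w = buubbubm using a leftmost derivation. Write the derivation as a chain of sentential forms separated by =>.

S=>KbS=>KubS=>KuubS=>buubS=>buubKbS=>buubKubS=>buubbubS=>buubbubm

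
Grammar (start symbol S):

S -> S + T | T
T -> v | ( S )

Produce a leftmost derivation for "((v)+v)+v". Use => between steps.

S => S+T   [S -> S + T]
S+T => T+T   [S -> T]
T+T => (S)+T   [T -> ( S )]
(S)+T => (S+T)+T   [S -> S + T]
(S+T)+T => (T+T)+T   [S -> T]
(T+T)+T => ((S)+T)+T   [T -> ( S )]
((S)+T)+T => ((T)+T)+T   [S -> T]
((T)+T)+T => ((v)+T)+T   [T -> v]
((v)+T)+T => ((v)+v)+T   [T -> v]
((v)+v)+T => ((v)+v)+v   [T -> v]

S => S+T => T+T => (S)+T => (S+T)+T => (T+T)+T => ((S)+T)+T => ((T)+T)+T => ((v)+T)+T => ((v)+v)+T => ((v)+v)+v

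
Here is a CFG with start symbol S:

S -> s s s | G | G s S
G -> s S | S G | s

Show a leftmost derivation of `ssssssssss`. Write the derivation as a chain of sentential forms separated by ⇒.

S ⇒ G   [S -> G]
G ⇒ SG   [G -> S G]
SG ⇒ GsSG   [S -> G s S]
GsSG ⇒ sSsSG   [G -> s S]
sSsSG ⇒ sGsSG   [S -> G]
sGsSG ⇒ sSGsSG   [G -> S G]
sSGsSG ⇒ ssssGsSG   [S -> s s s]
ssssGsSG ⇒ ssssssSG   [G -> s]
ssssssSG ⇒ sssssssssG   [S -> s s s]
sssssssssG ⇒ ssssssssss   [G -> s]

S ⇒ G ⇒ SG ⇒ GsSG ⇒ sSsSG ⇒ sGsSG ⇒ sSGsSG ⇒ ssssGsSG ⇒ ssssssSG ⇒ sssssssssG ⇒ ssssssssss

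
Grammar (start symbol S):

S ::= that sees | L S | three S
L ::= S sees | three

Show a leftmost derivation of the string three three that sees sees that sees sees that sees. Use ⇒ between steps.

S ⇒ L S   [S ::= L S]
L S ⇒ S sees S   [L ::= S sees]
S sees S ⇒ three S sees S   [S ::= three S]
three S sees S ⇒ three L S sees S   [S ::= L S]
three L S sees S ⇒ three S sees S sees S   [L ::= S sees]
three S sees S sees S ⇒ three L S sees S sees S   [S ::= L S]
three L S sees S sees S ⇒ three three S sees S sees S   [L ::= three]
three three S sees S sees S ⇒ three three that sees sees S sees S   [S ::= that sees]
three three that sees sees S sees S ⇒ three three that sees sees that sees sees S   [S ::= that sees]
three three that sees sees that sees sees S ⇒ three three that sees sees that sees sees that sees   [S ::= that sees]

S ⇒ L S ⇒ S sees S ⇒ three S sees S ⇒ three L S sees S ⇒ three S sees S sees S ⇒ three L S sees S sees S ⇒ three three S sees S sees S ⇒ three three that sees sees S sees S ⇒ three three that sees sees that sees sees S ⇒ three three that sees sees that sees sees that sees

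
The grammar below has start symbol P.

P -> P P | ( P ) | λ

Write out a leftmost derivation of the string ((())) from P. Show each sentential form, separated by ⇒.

P⇒(P)⇒(PP)⇒(PPP)⇒(PPPP)⇒(PPPPP)⇒((P)PPPP)⇒(((P))PPPP)⇒((())PPPP)⇒((())PPP)⇒((())PP)⇒((())P)⇒((()))

P ⇒ (P)   [P -> ( P )]
(P) ⇒ (PP)   [P -> P P]
(PP) ⇒ (PPP)   [P -> P P]
(PPP) ⇒ (PPPP)   [P -> P P]
(PPPP) ⇒ (PPPPP)   [P -> P P]
(PPPPP) ⇒ ((P)PPPP)   [P -> ( P )]
((P)PPPP) ⇒ (((P))PPPP)   [P -> ( P )]
(((P))PPPP) ⇒ ((())PPPP)   [P -> λ]
((())PPPP) ⇒ ((())PPP)   [P -> λ]
((())PPP) ⇒ ((())PP)   [P -> λ]
((())PP) ⇒ ((())P)   [P -> λ]
((())P) ⇒ ((()))   [P -> λ]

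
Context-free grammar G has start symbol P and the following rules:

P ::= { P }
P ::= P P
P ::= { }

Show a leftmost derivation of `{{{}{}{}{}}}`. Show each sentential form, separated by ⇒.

P ⇒ {P}   [P ::= { P }]
{P} ⇒ {{P}}   [P ::= { P }]
{{P}} ⇒ {{PP}}   [P ::= P P]
{{PP}} ⇒ {{{}P}}   [P ::= { }]
{{{}P}} ⇒ {{{}PP}}   [P ::= P P]
{{{}PP}} ⇒ {{{}PPP}}   [P ::= P P]
{{{}PPP}} ⇒ {{{}{}PP}}   [P ::= { }]
{{{}{}PP}} ⇒ {{{}{}{}P}}   [P ::= { }]
{{{}{}{}P}} ⇒ {{{}{}{}{}}}   [P ::= { }]

P⇒{P}⇒{{P}}⇒{{PP}}⇒{{{}P}}⇒{{{}PP}}⇒{{{}PPP}}⇒{{{}{}PP}}⇒{{{}{}{}P}}⇒{{{}{}{}{}}}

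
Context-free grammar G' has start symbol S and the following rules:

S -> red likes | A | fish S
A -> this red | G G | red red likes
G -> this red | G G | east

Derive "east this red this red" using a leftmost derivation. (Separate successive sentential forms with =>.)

S => A => G G => G G G => east G G => east this red G => east this red this red

S => A   [S -> A]
A => G G   [A -> G G]
G G => G G G   [G -> G G]
G G G => east G G   [G -> east]
east G G => east this red G   [G -> this red]
east this red G => east this red this red   [G -> this red]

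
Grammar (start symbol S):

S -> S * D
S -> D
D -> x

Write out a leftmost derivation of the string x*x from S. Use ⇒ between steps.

S ⇒ S*D ⇒ D*D ⇒ x*D ⇒ x*x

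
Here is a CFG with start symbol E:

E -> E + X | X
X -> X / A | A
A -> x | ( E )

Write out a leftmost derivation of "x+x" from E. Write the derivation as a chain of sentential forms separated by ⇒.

E ⇒ E+X   [E -> E + X]
E+X ⇒ X+X   [E -> X]
X+X ⇒ A+X   [X -> A]
A+X ⇒ x+X   [A -> x]
x+X ⇒ x+A   [X -> A]
x+A ⇒ x+x   [A -> x]

E ⇒ E+X ⇒ X+X ⇒ A+X ⇒ x+X ⇒ x+A ⇒ x+x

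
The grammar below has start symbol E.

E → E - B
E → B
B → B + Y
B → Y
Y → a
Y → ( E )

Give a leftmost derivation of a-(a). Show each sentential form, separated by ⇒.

E ⇒ E-B   [E → E - B]
E-B ⇒ B-B   [E → B]
B-B ⇒ Y-B   [B → Y]
Y-B ⇒ a-B   [Y → a]
a-B ⇒ a-Y   [B → Y]
a-Y ⇒ a-(E)   [Y → ( E )]
a-(E) ⇒ a-(B)   [E → B]
a-(B) ⇒ a-(Y)   [B → Y]
a-(Y) ⇒ a-(a)   [Y → a]

E⇒E-B⇒B-B⇒Y-B⇒a-B⇒a-Y⇒a-(E)⇒a-(B)⇒a-(Y)⇒a-(a)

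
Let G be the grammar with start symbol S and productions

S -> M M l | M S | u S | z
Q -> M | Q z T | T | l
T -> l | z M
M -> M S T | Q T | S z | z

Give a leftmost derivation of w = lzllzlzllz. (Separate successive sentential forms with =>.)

S => MS => QTS => QzTTS => QzTzTTS => MzTzTTS => QTzTzTTS => QzTTzTzTTS => lzTTzTzTTS => lzlTzTzTTS => lzllzTzTTS => lzllzlzTTS => lzllzlzlTS => lzllzlzllS => lzllzlzllz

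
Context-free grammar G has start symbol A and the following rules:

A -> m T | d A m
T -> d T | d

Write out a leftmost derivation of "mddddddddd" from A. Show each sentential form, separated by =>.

A=>mT=>mdT=>mddT=>mdddT=>mddddT=>mdddddT=>mddddddT=>mdddddddT=>mddddddddT=>mddddddddd

A => mT   [A -> m T]
mT => mdT   [T -> d T]
mdT => mddT   [T -> d T]
mddT => mdddT   [T -> d T]
mdddT => mddddT   [T -> d T]
mddddT => mdddddT   [T -> d T]
mdddddT => mddddddT   [T -> d T]
mddddddT => mdddddddT   [T -> d T]
mdddddddT => mddddddddT   [T -> d T]
mddddddddT => mddddddddd   [T -> d]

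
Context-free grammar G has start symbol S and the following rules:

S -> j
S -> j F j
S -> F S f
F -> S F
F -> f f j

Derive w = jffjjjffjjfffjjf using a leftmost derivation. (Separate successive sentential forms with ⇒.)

S ⇒ FSf   [S -> F S f]
FSf ⇒ SFSf   [F -> S F]
SFSf ⇒ jFjFSf   [S -> j F j]
jFjFSf ⇒ jffjjFSf   [F -> f f j]
jffjjFSf ⇒ jffjjSFSf   [F -> S F]
jffjjSFSf ⇒ jffjjFSfFSf   [S -> F S f]
jffjjFSfFSf ⇒ jffjjSFSfFSf   [F -> S F]
jffjjSFSfFSf ⇒ jffjjjFSfFSf   [S -> j]
jffjjjFSfFSf ⇒ jffjjjffjSfFSf   [F -> f f j]
jffjjjffjSfFSf ⇒ jffjjjffjjfFSf   [S -> j]
jffjjjffjjfFSf ⇒ jffjjjffjjfffjSf   [F -> f f j]
jffjjjffjjfffjSf ⇒ jffjjjffjjfffjjf   [S -> j]

S⇒FSf⇒SFSf⇒jFjFSf⇒jffjjFSf⇒jffjjSFSf⇒jffjjFSfFSf⇒jffjjSFSfFSf⇒jffjjjFSfFSf⇒jffjjjffjSfFSf⇒jffjjjffjjfFSf⇒jffjjjffjjfffjSf⇒jffjjjffjjfffjjf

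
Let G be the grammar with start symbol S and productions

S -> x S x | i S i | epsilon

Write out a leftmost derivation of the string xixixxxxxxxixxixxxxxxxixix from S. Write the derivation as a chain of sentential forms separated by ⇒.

S ⇒ xSx   [S -> x S x]
xSx ⇒ xiSix   [S -> i S i]
xiSix ⇒ xixSxix   [S -> x S x]
xixSxix ⇒ xixiSixix   [S -> i S i]
xixiSixix ⇒ xixixSxixix   [S -> x S x]
xixixSxixix ⇒ xixixxSxxixix   [S -> x S x]
xixixxSxxixix ⇒ xixixxxSxxxixix   [S -> x S x]
xixixxxSxxxixix ⇒ xixixxxxSxxxxixix   [S -> x S x]
xixixxxxSxxxxixix ⇒ xixixxxxxSxxxxxixix   [S -> x S x]
xixixxxxxSxxxxxixix ⇒ xixixxxxxxSxxxxxxixix   [S -> x S x]
xixixxxxxxSxxxxxxixix ⇒ xixixxxxxxxSxxxxxxxixix   [S -> x S x]
xixixxxxxxxSxxxxxxxixix ⇒ xixixxxxxxxiSixxxxxxxixix   [S -> i S i]
xixixxxxxxxiSixxxxxxxixix ⇒ xixixxxxxxxixSxixxxxxxxixix   [S -> x S x]
xixixxxxxxxixSxixxxxxxxixix ⇒ xixixxxxxxxixxixxxxxxxixix   [S -> epsilon]

S⇒xSx⇒xiSix⇒xixSxix⇒xixiSixix⇒xixixSxixix⇒xixixxSxxixix⇒xixixxxSxxxixix⇒xixixxxxSxxxxixix⇒xixixxxxxSxxxxxixix⇒xixixxxxxxSxxxxxxixix⇒xixixxxxxxxSxxxxxxxixix⇒xixixxxxxxxiSixxxxxxxixix⇒xixixxxxxxxixSxixxxxxxxixix⇒xixixxxxxxxixxixxxxxxxixix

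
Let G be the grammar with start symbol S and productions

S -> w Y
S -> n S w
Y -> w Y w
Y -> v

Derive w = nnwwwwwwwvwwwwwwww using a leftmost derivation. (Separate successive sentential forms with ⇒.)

S ⇒ nSw ⇒ nnSww ⇒ nnwYww ⇒ nnwwYwww ⇒ nnwwwYwwww ⇒ nnwwwwYwwwww ⇒ nnwwwwwYwwwwww ⇒ nnwwwwwwYwwwwwww ⇒ nnwwwwwwwYwwwwwwww ⇒ nnwwwwwwwvwwwwwwww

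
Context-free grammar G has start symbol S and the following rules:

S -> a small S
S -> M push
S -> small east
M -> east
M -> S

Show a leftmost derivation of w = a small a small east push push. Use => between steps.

S => M push => S push => a small S push => a small a small S push => a small a small M push push => a small a small east push push

S => M push   [S -> M push]
M push => S push   [M -> S]
S push => a small S push   [S -> a small S]
a small S push => a small a small S push   [S -> a small S]
a small a small S push => a small a small M push push   [S -> M push]
a small a small M push push => a small a small east push push   [M -> east]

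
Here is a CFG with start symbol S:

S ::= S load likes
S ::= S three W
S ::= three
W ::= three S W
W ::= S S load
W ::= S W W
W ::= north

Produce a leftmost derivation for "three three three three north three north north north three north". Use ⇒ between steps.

S ⇒ S three W   [S ::= S three W]
S three W ⇒ S three W three W   [S ::= S three W]
S three W three W ⇒ three three W three W   [S ::= three]
three three W three W ⇒ three three S W W three W   [W ::= S W W]
three three S W W three W ⇒ three three S three W W W three W   [S ::= S three W]
three three S three W W W three W ⇒ three three S three W three W W W three W   [S ::= S three W]
three three S three W three W W W three W ⇒ three three three three W three W W W three W   [S ::= three]
three three three three W three W W W three W ⇒ three three three three north three W W W three W   [W ::= north]
three three three three north three W W W three W ⇒ three three three three north three north W W three W   [W ::= north]
three three three three north three north W W three W ⇒ three three three three north three north north W three W   [W ::= north]
three three three three north three north north W three W ⇒ three three three three north three north north north three W   [W ::= north]
three three three three north three north north north three W ⇒ three three three three north three north north north three north   [W ::= north]

S ⇒ S three W ⇒ S three W three W ⇒ three three W three W ⇒ three three S W W three W ⇒ three three S three W W W three W ⇒ three three S three W three W W W three W ⇒ three three three three W three W W W three W ⇒ three three three three north three W W W three W ⇒ three three three three north three north W W three W ⇒ three three three three north three north north W three W ⇒ three three three three north three north north north three W ⇒ three three three three north three north north north three north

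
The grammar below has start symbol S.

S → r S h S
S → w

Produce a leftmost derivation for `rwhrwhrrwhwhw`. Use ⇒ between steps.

S ⇒ rShS ⇒ rwhS ⇒ rwhrShS ⇒ rwhrwhS ⇒ rwhrwhrShS ⇒ rwhrwhrrShShS ⇒ rwhrwhrrwhShS ⇒ rwhrwhrrwhwhS ⇒ rwhrwhrrwhwhw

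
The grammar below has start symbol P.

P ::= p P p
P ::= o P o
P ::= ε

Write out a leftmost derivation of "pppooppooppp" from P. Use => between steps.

P => pPp   [P ::= p P p]
pPp => ppPpp   [P ::= p P p]
ppPpp => pppPppp   [P ::= p P p]
pppPppp => pppoPoppp   [P ::= o P o]
pppoPoppp => pppooPooppp   [P ::= o P o]
pppooPooppp => pppoopPpooppp   [P ::= p P p]
pppoopPpooppp => pppooppooppp   [P ::= ε]

P => pPp => ppPpp => pppPppp => pppoPoppp => pppooPooppp => pppoopPpooppp => pppooppooppp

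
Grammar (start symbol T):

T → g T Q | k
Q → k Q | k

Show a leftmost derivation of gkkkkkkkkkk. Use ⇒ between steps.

T ⇒ gTQ   [T → g T Q]
gTQ ⇒ gkQ   [T → k]
gkQ ⇒ gkkQ   [Q → k Q]
gkkQ ⇒ gkkkQ   [Q → k Q]
gkkkQ ⇒ gkkkkQ   [Q → k Q]
gkkkkQ ⇒ gkkkkkQ   [Q → k Q]
gkkkkkQ ⇒ gkkkkkkQ   [Q → k Q]
gkkkkkkQ ⇒ gkkkkkkkQ   [Q → k Q]
gkkkkkkkQ ⇒ gkkkkkkkkQ   [Q → k Q]
gkkkkkkkkQ ⇒ gkkkkkkkkkQ   [Q → k Q]
gkkkkkkkkkQ ⇒ gkkkkkkkkkk   [Q → k]

T ⇒ gTQ ⇒ gkQ ⇒ gkkQ ⇒ gkkkQ ⇒ gkkkkQ ⇒ gkkkkkQ ⇒ gkkkkkkQ ⇒ gkkkkkkkQ ⇒ gkkkkkkkkQ ⇒ gkkkkkkkkkQ ⇒ gkkkkkkkkkk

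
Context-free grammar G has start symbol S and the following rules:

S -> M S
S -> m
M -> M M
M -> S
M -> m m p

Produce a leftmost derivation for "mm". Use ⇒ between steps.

S ⇒ MS ⇒ SS ⇒ mS ⇒ mm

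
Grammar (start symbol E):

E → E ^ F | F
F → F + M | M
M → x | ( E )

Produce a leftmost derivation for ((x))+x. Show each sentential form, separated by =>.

E => F   [E → F]
F => F+M   [F → F + M]
F+M => M+M   [F → M]
M+M => (E)+M   [M → ( E )]
(E)+M => (F)+M   [E → F]
(F)+M => (M)+M   [F → M]
(M)+M => ((E))+M   [M → ( E )]
((E))+M => ((F))+M   [E → F]
((F))+M => ((M))+M   [F → M]
((M))+M => ((x))+M   [M → x]
((x))+M => ((x))+x   [M → x]

E => F => F+M => M+M => (E)+M => (F)+M => (M)+M => ((E))+M => ((F))+M => ((M))+M => ((x))+M => ((x))+x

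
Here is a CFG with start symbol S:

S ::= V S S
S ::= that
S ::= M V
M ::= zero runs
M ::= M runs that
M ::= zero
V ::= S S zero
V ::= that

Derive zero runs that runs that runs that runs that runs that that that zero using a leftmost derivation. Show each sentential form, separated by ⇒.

S ⇒ M V   [S ::= M V]
M V ⇒ M runs that V   [M ::= M runs that]
M runs that V ⇒ M runs that runs that V   [M ::= M runs that]
M runs that runs that V ⇒ M runs that runs that runs that V   [M ::= M runs that]
M runs that runs that runs that V ⇒ M runs that runs that runs that runs that V   [M ::= M runs that]
M runs that runs that runs that runs that V ⇒ M runs that runs that runs that runs that runs that V   [M ::= M runs that]
M runs that runs that runs that runs that runs that V ⇒ zero runs that runs that runs that runs that runs that V   [M ::= zero]
zero runs that runs that runs that runs that runs that V ⇒ zero runs that runs that runs that runs that runs that S S zero   [V ::= S S zero]
zero runs that runs that runs that runs that runs that S S zero ⇒ zero runs that runs that runs that runs that runs that that S zero   [S ::= that]
zero runs that runs that runs that runs that runs that that S zero ⇒ zero runs that runs that runs that runs that runs that that that zero   [S ::= that]

S ⇒ M V ⇒ M runs that V ⇒ M runs that runs that V ⇒ M runs that runs that runs that V ⇒ M runs that runs that runs that runs that V ⇒ M runs that runs that runs that runs that runs that V ⇒ zero runs that runs that runs that runs that runs that V ⇒ zero runs that runs that runs that runs that runs that S S zero ⇒ zero runs that runs that runs that runs that runs that that S zero ⇒ zero runs that runs that runs that runs that runs that that that zero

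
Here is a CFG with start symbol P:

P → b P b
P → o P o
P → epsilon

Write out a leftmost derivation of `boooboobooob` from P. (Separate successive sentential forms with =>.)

P => bPb   [P → b P b]
bPb => boPob   [P → o P o]
boPob => booPoob   [P → o P o]
booPoob => boooPooob   [P → o P o]
boooPooob => booobPbooob   [P → b P b]
booobPbooob => boooboPobooob   [P → o P o]
boooboPobooob => boooboobooob   [P → epsilon]

P => bPb => boPob => booPoob => boooPooob => booobPbooob => boooboPobooob => boooboobooob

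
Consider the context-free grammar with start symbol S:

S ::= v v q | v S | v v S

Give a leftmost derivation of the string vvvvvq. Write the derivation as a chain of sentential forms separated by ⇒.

S⇒vS⇒vvS⇒vvvS⇒vvvvvq

S ⇒ vS   [S ::= v S]
vS ⇒ vvS   [S ::= v S]
vvS ⇒ vvvS   [S ::= v S]
vvvS ⇒ vvvvvq   [S ::= v v q]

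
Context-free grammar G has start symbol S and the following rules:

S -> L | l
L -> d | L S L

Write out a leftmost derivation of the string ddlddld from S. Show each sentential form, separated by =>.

S => L => LSL => LSLSL => dSLSL => dLLSL => dLSLLSL => ddSLLSL => ddlLLSL => ddldLSL => ddlddSL => ddlddlL => ddlddld

S => L   [S -> L]
L => LSL   [L -> L S L]
LSL => LSLSL   [L -> L S L]
LSLSL => dSLSL   [L -> d]
dSLSL => dLLSL   [S -> L]
dLLSL => dLSLLSL   [L -> L S L]
dLSLLSL => ddSLLSL   [L -> d]
ddSLLSL => ddlLLSL   [S -> l]
ddlLLSL => ddldLSL   [L -> d]
ddldLSL => ddlddSL   [L -> d]
ddlddSL => ddlddlL   [S -> l]
ddlddlL => ddlddld   [L -> d]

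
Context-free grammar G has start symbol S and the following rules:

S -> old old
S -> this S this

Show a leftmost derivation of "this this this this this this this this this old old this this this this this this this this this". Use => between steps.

S => this S this => this this S this this => this this this S this this this => this this this this S this this this this => this this this this this S this this this this this => this this this this this this S this this this this this this => this this this this this this this S this this this this this this this => this this this this this this this this S this this this this this this this this => this this this this this this this this this S this this this this this this this this this => this this this this this this this this this old old this this this this this this this this this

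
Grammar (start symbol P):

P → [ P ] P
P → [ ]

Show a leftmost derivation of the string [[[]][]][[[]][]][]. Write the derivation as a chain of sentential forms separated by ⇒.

P ⇒ [P]P ⇒ [[P]P]P ⇒ [[[]]P]P ⇒ [[[]][]]P ⇒ [[[]][]][P]P ⇒ [[[]][]][[P]P]P ⇒ [[[]][]][[[]]P]P ⇒ [[[]][]][[[]][]]P ⇒ [[[]][]][[[]][]][]

P ⇒ [P]P   [P → [ P ] P]
[P]P ⇒ [[P]P]P   [P → [ P ] P]
[[P]P]P ⇒ [[[]]P]P   [P → [ ]]
[[[]]P]P ⇒ [[[]][]]P   [P → [ ]]
[[[]][]]P ⇒ [[[]][]][P]P   [P → [ P ] P]
[[[]][]][P]P ⇒ [[[]][]][[P]P]P   [P → [ P ] P]
[[[]][]][[P]P]P ⇒ [[[]][]][[[]]P]P   [P → [ ]]
[[[]][]][[[]]P]P ⇒ [[[]][]][[[]][]]P   [P → [ ]]
[[[]][]][[[]][]]P ⇒ [[[]][]][[[]][]][]   [P → [ ]]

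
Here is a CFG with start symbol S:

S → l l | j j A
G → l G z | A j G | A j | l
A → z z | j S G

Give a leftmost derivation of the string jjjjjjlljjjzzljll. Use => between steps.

S => jjA => jjjSG => jjjjjAG => jjjjjjSGG => jjjjjjllGG => jjjjjjllAjGG => jjjjjjlljSGjGG => jjjjjjlljjjAGjGG => jjjjjjlljjjzzGjGG => jjjjjjlljjjzzljGG => jjjjjjlljjjzzljlG => jjjjjjlljjjzzljll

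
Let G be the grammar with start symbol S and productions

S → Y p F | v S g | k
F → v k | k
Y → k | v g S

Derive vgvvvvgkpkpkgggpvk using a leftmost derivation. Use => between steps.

S => YpF => vgSpF => vgvSgpF => vgvvSggpF => vgvvvSgggpF => vgvvvYpFgggpF => vgvvvvgSpFgggpF => vgvvvvgYpFpFgggpF => vgvvvvgkpFpFgggpF => vgvvvvgkpkpFgggpF => vgvvvvgkpkpkgggpF => vgvvvvgkpkpkgggpvk

S => YpF   [S → Y p F]
YpF => vgSpF   [Y → v g S]
vgSpF => vgvSgpF   [S → v S g]
vgvSgpF => vgvvSggpF   [S → v S g]
vgvvSggpF => vgvvvSgggpF   [S → v S g]
vgvvvSgggpF => vgvvvYpFgggpF   [S → Y p F]
vgvvvYpFgggpF => vgvvvvgSpFgggpF   [Y → v g S]
vgvvvvgSpFgggpF => vgvvvvgYpFpFgggpF   [S → Y p F]
vgvvvvgYpFpFgggpF => vgvvvvgkpFpFgggpF   [Y → k]
vgvvvvgkpFpFgggpF => vgvvvvgkpkpFgggpF   [F → k]
vgvvvvgkpkpFgggpF => vgvvvvgkpkpkgggpF   [F → k]
vgvvvvgkpkpkgggpF => vgvvvvgkpkpkgggpvk   [F → v k]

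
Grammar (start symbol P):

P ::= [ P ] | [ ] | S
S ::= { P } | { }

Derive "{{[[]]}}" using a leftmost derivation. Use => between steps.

P => S   [P ::= S]
S => {P}   [S ::= { P }]
{P} => {S}   [P ::= S]
{S} => {{P}}   [S ::= { P }]
{{P}} => {{[P]}}   [P ::= [ P ]]
{{[P]}} => {{[[]]}}   [P ::= [ ]]

P=>S=>{P}=>{S}=>{{P}}=>{{[P]}}=>{{[[]]}}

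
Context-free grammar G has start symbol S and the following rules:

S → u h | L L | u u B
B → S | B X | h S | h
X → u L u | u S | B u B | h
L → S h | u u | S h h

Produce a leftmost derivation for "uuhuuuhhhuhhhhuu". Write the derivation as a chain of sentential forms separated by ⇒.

S⇒LL⇒ShL⇒uuBhL⇒uuhShL⇒uuhLLhL⇒uuhShhLhL⇒uuhuuBhhLhL⇒uuhuuShhLhL⇒uuhuuuhhhLhL⇒uuhuuuhhhShhhL⇒uuhuuuhhhuhhhhL⇒uuhuuuhhhuhhhhuu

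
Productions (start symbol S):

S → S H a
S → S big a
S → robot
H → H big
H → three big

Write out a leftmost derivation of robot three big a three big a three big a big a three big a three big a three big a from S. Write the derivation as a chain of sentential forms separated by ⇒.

S ⇒ S H a ⇒ S H a H a ⇒ S H a H a H a ⇒ S big a H a H a H a ⇒ S H a big a H a H a H a ⇒ S H a H a big a H a H a H a ⇒ S H a H a H a big a H a H a H a ⇒ robot H a H a H a big a H a H a H a ⇒ robot three big a H a H a big a H a H a H a ⇒ robot three big a three big a H a big a H a H a H a ⇒ robot three big a three big a three big a big a H a H a H a ⇒ robot three big a three big a three big a big a three big a H a H a ⇒ robot three big a three big a three big a big a three big a three big a H a ⇒ robot three big a three big a three big a big a three big a three big a three big a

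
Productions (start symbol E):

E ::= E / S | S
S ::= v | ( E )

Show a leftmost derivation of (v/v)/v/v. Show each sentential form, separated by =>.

E => E/S => E/S/S => S/S/S => (E)/S/S => (E/S)/S/S => (S/S)/S/S => (v/S)/S/S => (v/v)/S/S => (v/v)/v/S => (v/v)/v/v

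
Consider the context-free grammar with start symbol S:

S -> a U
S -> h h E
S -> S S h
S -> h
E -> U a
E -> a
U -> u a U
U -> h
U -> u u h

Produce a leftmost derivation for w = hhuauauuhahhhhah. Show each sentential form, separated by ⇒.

S ⇒ SSh   [S -> S S h]
SSh ⇒ SShSh   [S -> S S h]
SShSh ⇒ hhEShSh   [S -> h h E]
hhEShSh ⇒ hhUaShSh   [E -> U a]
hhUaShSh ⇒ hhuaUaShSh   [U -> u a U]
hhuaUaShSh ⇒ hhuauaUaShSh   [U -> u a U]
hhuauaUaShSh ⇒ hhuauauuhaShSh   [U -> u u h]
hhuauauuhaShSh ⇒ hhuauauuhahhSh   [S -> h]
hhuauauuhahhSh ⇒ hhuauauuhahhhhEh   [S -> h h E]
hhuauauuhahhhhEh ⇒ hhuauauuhahhhhah   [E -> a]

S ⇒ SSh ⇒ SShSh ⇒ hhEShSh ⇒ hhUaShSh ⇒ hhuaUaShSh ⇒ hhuauaUaShSh ⇒ hhuauauuhaShSh ⇒ hhuauauuhahhSh ⇒ hhuauauuhahhhhEh ⇒ hhuauauuhahhhhah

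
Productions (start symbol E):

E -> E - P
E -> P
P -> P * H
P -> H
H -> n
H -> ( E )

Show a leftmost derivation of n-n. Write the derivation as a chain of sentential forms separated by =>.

E => E-P   [E -> E - P]
E-P => P-P   [E -> P]
P-P => H-P   [P -> H]
H-P => n-P   [H -> n]
n-P => n-H   [P -> H]
n-H => n-n   [H -> n]

E => E-P => P-P => H-P => n-P => n-H => n-n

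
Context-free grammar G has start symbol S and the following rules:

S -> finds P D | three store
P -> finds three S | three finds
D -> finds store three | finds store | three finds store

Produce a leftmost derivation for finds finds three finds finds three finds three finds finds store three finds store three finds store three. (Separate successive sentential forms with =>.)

S => finds P D => finds finds three S D => finds finds three finds P D D => finds finds three finds finds three S D D => finds finds three finds finds three finds P D D D => finds finds three finds finds three finds three finds D D D => finds finds three finds finds three finds three finds finds store three D D => finds finds three finds finds three finds three finds finds store three finds store three D => finds finds three finds finds three finds three finds finds store three finds store three finds store three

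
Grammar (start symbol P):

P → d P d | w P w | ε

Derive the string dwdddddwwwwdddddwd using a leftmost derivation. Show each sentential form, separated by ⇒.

P ⇒ dPd ⇒ dwPwd ⇒ dwdPdwd ⇒ dwddPddwd ⇒ dwdddPdddwd ⇒ dwddddPddddwd ⇒ dwdddddPdddddwd ⇒ dwdddddwPwdddddwd ⇒ dwdddddwwPwwdddddwd ⇒ dwdddddwwwwdddddwd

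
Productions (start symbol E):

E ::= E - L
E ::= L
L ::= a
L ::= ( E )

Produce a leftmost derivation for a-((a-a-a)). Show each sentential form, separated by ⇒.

E ⇒ E-L   [E ::= E - L]
E-L ⇒ L-L   [E ::= L]
L-L ⇒ a-L   [L ::= a]
a-L ⇒ a-(E)   [L ::= ( E )]
a-(E) ⇒ a-(L)   [E ::= L]
a-(L) ⇒ a-((E))   [L ::= ( E )]
a-((E)) ⇒ a-((E-L))   [E ::= E - L]
a-((E-L)) ⇒ a-((E-L-L))   [E ::= E - L]
a-((E-L-L)) ⇒ a-((L-L-L))   [E ::= L]
a-((L-L-L)) ⇒ a-((a-L-L))   [L ::= a]
a-((a-L-L)) ⇒ a-((a-a-L))   [L ::= a]
a-((a-a-L)) ⇒ a-((a-a-a))   [L ::= a]

E ⇒ E-L ⇒ L-L ⇒ a-L ⇒ a-(E) ⇒ a-(L) ⇒ a-((E)) ⇒ a-((E-L)) ⇒ a-((E-L-L)) ⇒ a-((L-L-L)) ⇒ a-((a-L-L)) ⇒ a-((a-a-L)) ⇒ a-((a-a-a))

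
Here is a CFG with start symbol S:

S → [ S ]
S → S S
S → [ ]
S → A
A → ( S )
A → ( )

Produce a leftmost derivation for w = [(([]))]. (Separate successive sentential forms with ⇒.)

S ⇒ [S]   [S → [ S ]]
[S] ⇒ [A]   [S → A]
[A] ⇒ [(S)]   [A → ( S )]
[(S)] ⇒ [(A)]   [S → A]
[(A)] ⇒ [((S))]   [A → ( S )]
[((S))] ⇒ [(([]))]   [S → [ ]]

S⇒[S]⇒[A]⇒[(S)]⇒[(A)]⇒[((S))]⇒[(([]))]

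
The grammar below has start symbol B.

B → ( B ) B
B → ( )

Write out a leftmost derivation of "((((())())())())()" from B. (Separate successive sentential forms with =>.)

B => (B)B => ((B)B)B => (((B)B)B)B => ((((B)B)B)B)B => ((((())B)B)B)B => ((((())())B)B)B => ((((())())())B)B => ((((())())())())B => ((((())())())())()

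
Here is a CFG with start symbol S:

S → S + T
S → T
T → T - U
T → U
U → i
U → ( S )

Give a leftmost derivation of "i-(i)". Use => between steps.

S => T => T-U => U-U => i-U => i-(S) => i-(T) => i-(U) => i-(i)

S => T   [S → T]
T => T-U   [T → T - U]
T-U => U-U   [T → U]
U-U => i-U   [U → i]
i-U => i-(S)   [U → ( S )]
i-(S) => i-(T)   [S → T]
i-(T) => i-(U)   [T → U]
i-(U) => i-(i)   [U → i]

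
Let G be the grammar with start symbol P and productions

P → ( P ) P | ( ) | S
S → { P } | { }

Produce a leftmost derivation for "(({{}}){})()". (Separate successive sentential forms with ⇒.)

P ⇒ (P)P ⇒ ((P)P)P ⇒ ((S)P)P ⇒ (({P})P)P ⇒ (({S})P)P ⇒ (({{}})P)P ⇒ (({{}})S)P ⇒ (({{}}){})P ⇒ (({{}}){})()

P ⇒ (P)P   [P → ( P ) P]
(P)P ⇒ ((P)P)P   [P → ( P ) P]
((P)P)P ⇒ ((S)P)P   [P → S]
((S)P)P ⇒ (({P})P)P   [S → { P }]
(({P})P)P ⇒ (({S})P)P   [P → S]
(({S})P)P ⇒ (({{}})P)P   [S → { }]
(({{}})P)P ⇒ (({{}})S)P   [P → S]
(({{}})S)P ⇒ (({{}}){})P   [S → { }]
(({{}}){})P ⇒ (({{}}){})()   [P → ( )]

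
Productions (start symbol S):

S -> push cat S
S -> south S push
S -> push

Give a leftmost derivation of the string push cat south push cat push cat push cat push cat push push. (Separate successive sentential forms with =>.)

S => push cat S   [S -> push cat S]
push cat S => push cat south S push   [S -> south S push]
push cat south S push => push cat south push cat S push   [S -> push cat S]
push cat south push cat S push => push cat south push cat push cat S push   [S -> push cat S]
push cat south push cat push cat S push => push cat south push cat push cat push cat S push   [S -> push cat S]
push cat south push cat push cat push cat S push => push cat south push cat push cat push cat push cat S push   [S -> push cat S]
push cat south push cat push cat push cat push cat S push => push cat south push cat push cat push cat push cat push push   [S -> push]

S => push cat S => push cat south S push => push cat south push cat S push => push cat south push cat push cat S push => push cat south push cat push cat push cat S push => push cat south push cat push cat push cat push cat S push => push cat south push cat push cat push cat push cat push push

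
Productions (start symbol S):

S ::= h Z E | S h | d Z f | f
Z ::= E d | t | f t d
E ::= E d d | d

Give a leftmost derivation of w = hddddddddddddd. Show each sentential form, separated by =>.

S => hZE => hEdE => hEdddE => hEdddddE => hddddddE => hddddddEdd => hddddddEdddd => hddddddEdddddd => hddddddddddddd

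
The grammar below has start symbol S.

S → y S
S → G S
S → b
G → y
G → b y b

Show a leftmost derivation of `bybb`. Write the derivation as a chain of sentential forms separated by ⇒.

S⇒GS⇒bybS⇒bybb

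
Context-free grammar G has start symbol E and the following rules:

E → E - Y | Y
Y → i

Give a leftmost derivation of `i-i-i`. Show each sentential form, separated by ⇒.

E ⇒ E-Y   [E → E - Y]
E-Y ⇒ E-Y-Y   [E → E - Y]
E-Y-Y ⇒ Y-Y-Y   [E → Y]
Y-Y-Y ⇒ i-Y-Y   [Y → i]
i-Y-Y ⇒ i-i-Y   [Y → i]
i-i-Y ⇒ i-i-i   [Y → i]

E⇒E-Y⇒E-Y-Y⇒Y-Y-Y⇒i-Y-Y⇒i-i-Y⇒i-i-i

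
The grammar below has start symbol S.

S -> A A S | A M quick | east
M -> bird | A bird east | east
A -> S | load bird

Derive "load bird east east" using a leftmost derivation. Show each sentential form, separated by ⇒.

S ⇒ A A S ⇒ load bird A S ⇒ load bird S S ⇒ load bird east S ⇒ load bird east east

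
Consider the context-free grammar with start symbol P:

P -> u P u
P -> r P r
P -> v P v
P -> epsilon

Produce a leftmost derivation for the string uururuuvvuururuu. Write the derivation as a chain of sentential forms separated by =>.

P => uPu   [P -> u P u]
uPu => uuPuu   [P -> u P u]
uuPuu => uurPruu   [P -> r P r]
uurPruu => uuruPuruu   [P -> u P u]
uuruPuruu => uururPruruu   [P -> r P r]
uururPruruu => uururuPururuu   [P -> u P u]
uururuPururuu => uururuuPuururuu   [P -> u P u]
uururuuPuururuu => uururuuvPvuururuu   [P -> v P v]
uururuuvPvuururuu => uururuuvvuururuu   [P -> epsilon]

P => uPu => uuPuu => uurPruu => uuruPuruu => uururPruruu => uururuPururuu => uururuuPuururuu => uururuuvPvuururuu => uururuuvvuururuu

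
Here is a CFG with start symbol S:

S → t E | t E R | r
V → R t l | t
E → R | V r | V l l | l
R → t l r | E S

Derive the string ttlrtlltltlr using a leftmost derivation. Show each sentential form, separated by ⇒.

S ⇒ tER   [S → t E R]
tER ⇒ tRR   [E → R]
tRR ⇒ ttlrR   [R → t l r]
ttlrR ⇒ ttlrES   [R → E S]
ttlrES ⇒ ttlrVllS   [E → V l l]
ttlrVllS ⇒ ttlrtllS   [V → t]
ttlrtllS ⇒ ttlrtlltER   [S → t E R]
ttlrtlltER ⇒ ttlrtlltlR   [E → l]
ttlrtlltlR ⇒ ttlrtlltltlr   [R → t l r]

S ⇒ tER ⇒ tRR ⇒ ttlrR ⇒ ttlrES ⇒ ttlrVllS ⇒ ttlrtllS ⇒ ttlrtlltER ⇒ ttlrtlltlR ⇒ ttlrtlltltlr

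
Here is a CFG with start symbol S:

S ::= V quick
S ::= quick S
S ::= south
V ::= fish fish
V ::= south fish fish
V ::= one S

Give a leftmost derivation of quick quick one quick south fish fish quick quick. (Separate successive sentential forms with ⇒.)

S ⇒ quick S ⇒ quick quick S ⇒ quick quick V quick ⇒ quick quick one S quick ⇒ quick quick one quick S quick ⇒ quick quick one quick V quick quick ⇒ quick quick one quick south fish fish quick quick

S ⇒ quick S   [S ::= quick S]
quick S ⇒ quick quick S   [S ::= quick S]
quick quick S ⇒ quick quick V quick   [S ::= V quick]
quick quick V quick ⇒ quick quick one S quick   [V ::= one S]
quick quick one S quick ⇒ quick quick one quick S quick   [S ::= quick S]
quick quick one quick S quick ⇒ quick quick one quick V quick quick   [S ::= V quick]
quick quick one quick V quick quick ⇒ quick quick one quick south fish fish quick quick   [V ::= south fish fish]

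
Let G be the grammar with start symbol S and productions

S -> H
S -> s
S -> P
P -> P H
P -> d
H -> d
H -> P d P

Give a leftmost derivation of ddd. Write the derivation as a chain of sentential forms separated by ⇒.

S ⇒ P ⇒ PH ⇒ PHH ⇒ dHH ⇒ ddH ⇒ ddd

S ⇒ P   [S -> P]
P ⇒ PH   [P -> P H]
PH ⇒ PHH   [P -> P H]
PHH ⇒ dHH   [P -> d]
dHH ⇒ ddH   [H -> d]
ddH ⇒ ddd   [H -> d]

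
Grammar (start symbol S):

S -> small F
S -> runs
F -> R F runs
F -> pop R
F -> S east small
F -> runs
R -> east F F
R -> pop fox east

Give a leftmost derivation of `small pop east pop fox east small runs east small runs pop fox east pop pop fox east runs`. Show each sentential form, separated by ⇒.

S ⇒ small F ⇒ small pop R ⇒ small pop east F F ⇒ small pop east R F runs F ⇒ small pop east pop fox east F runs F ⇒ small pop east pop fox east S east small runs F ⇒ small pop east pop fox east small F east small runs F ⇒ small pop east pop fox east small runs east small runs F ⇒ small pop east pop fox east small runs east small runs R F runs ⇒ small pop east pop fox east small runs east small runs pop fox east F runs ⇒ small pop east pop fox east small runs east small runs pop fox east pop R runs ⇒ small pop east pop fox east small runs east small runs pop fox east pop pop fox east runs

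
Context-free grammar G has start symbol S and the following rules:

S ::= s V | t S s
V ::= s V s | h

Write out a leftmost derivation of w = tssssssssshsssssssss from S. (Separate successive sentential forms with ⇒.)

S ⇒ tSs ⇒ tsVs ⇒ tssVss ⇒ tsssVsss ⇒ tssssVssss ⇒ tsssssVsssss ⇒ tssssssVssssss ⇒ tsssssssVsssssss ⇒ tssssssssVssssssss ⇒ tsssssssssVsssssssss ⇒ tssssssssshsssssssss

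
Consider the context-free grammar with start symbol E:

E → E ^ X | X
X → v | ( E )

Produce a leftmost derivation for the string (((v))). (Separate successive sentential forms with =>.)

E => X   [E → X]
X => (E)   [X → ( E )]
(E) => (X)   [E → X]
(X) => ((E))   [X → ( E )]
((E)) => ((X))   [E → X]
((X)) => (((E)))   [X → ( E )]
(((E))) => (((X)))   [E → X]
(((X))) => (((v)))   [X → v]

E => X => (E) => (X) => ((E)) => ((X)) => (((E))) => (((X))) => (((v)))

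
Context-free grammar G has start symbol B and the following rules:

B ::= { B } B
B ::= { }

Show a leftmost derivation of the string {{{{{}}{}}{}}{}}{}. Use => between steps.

B=>{B}B=>{{B}B}B=>{{{B}B}B}B=>{{{{B}B}B}B}B=>{{{{{}}B}B}B}B=>{{{{{}}{}}B}B}B=>{{{{{}}{}}{}}B}B=>{{{{{}}{}}{}}{}}B=>{{{{{}}{}}{}}{}}{}

B => {B}B   [B ::= { B } B]
{B}B => {{B}B}B   [B ::= { B } B]
{{B}B}B => {{{B}B}B}B   [B ::= { B } B]
{{{B}B}B}B => {{{{B}B}B}B}B   [B ::= { B } B]
{{{{B}B}B}B}B => {{{{{}}B}B}B}B   [B ::= { }]
{{{{{}}B}B}B}B => {{{{{}}{}}B}B}B   [B ::= { }]
{{{{{}}{}}B}B}B => {{{{{}}{}}{}}B}B   [B ::= { }]
{{{{{}}{}}{}}B}B => {{{{{}}{}}{}}{}}B   [B ::= { }]
{{{{{}}{}}{}}{}}B => {{{{{}}{}}{}}{}}{}   [B ::= { }]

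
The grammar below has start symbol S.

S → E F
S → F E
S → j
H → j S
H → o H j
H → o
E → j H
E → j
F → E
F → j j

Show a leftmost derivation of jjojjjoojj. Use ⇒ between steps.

S ⇒ FE ⇒ EE ⇒ jE ⇒ jjH ⇒ jjoHj ⇒ jjojSj ⇒ jjojEFj ⇒ jjojjFj ⇒ jjojjEj ⇒ jjojjjHj ⇒ jjojjjoHjj ⇒ jjojjjoojj

S ⇒ FE   [S → F E]
FE ⇒ EE   [F → E]
EE ⇒ jE   [E → j]
jE ⇒ jjH   [E → j H]
jjH ⇒ jjoHj   [H → o H j]
jjoHj ⇒ jjojSj   [H → j S]
jjojSj ⇒ jjojEFj   [S → E F]
jjojEFj ⇒ jjojjFj   [E → j]
jjojjFj ⇒ jjojjEj   [F → E]
jjojjEj ⇒ jjojjjHj   [E → j H]
jjojjjHj ⇒ jjojjjoHjj   [H → o H j]
jjojjjoHjj ⇒ jjojjjoojj   [H → o]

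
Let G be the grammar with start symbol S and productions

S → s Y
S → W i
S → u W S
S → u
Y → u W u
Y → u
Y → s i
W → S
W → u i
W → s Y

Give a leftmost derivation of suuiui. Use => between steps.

S => Wi => sYi => suWui => suuiui

S => Wi   [S → W i]
Wi => sYi   [W → s Y]
sYi => suWui   [Y → u W u]
suWui => suuiui   [W → u i]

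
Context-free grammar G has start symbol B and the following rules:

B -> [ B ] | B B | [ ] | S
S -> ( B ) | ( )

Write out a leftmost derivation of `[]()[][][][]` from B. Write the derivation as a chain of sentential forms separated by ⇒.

B ⇒ BB   [B -> B B]
BB ⇒ BBB   [B -> B B]
BBB ⇒ []BB   [B -> [ ]]
[]BB ⇒ []BBB   [B -> B B]
[]BBB ⇒ []BBBB   [B -> B B]
[]BBBB ⇒ []BBBBB   [B -> B B]
[]BBBBB ⇒ []SBBBB   [B -> S]
[]SBBBB ⇒ []()BBBB   [S -> ( )]
[]()BBBB ⇒ []()[]BBB   [B -> [ ]]
[]()[]BBB ⇒ []()[][]BB   [B -> [ ]]
[]()[][]BB ⇒ []()[][][]B   [B -> [ ]]
[]()[][][]B ⇒ []()[][][][]   [B -> [ ]]

B ⇒ BB ⇒ BBB ⇒ []BB ⇒ []BBB ⇒ []BBBB ⇒ []BBBBB ⇒ []SBBBB ⇒ []()BBBB ⇒ []()[]BBB ⇒ []()[][]BB ⇒ []()[][][]B ⇒ []()[][][][]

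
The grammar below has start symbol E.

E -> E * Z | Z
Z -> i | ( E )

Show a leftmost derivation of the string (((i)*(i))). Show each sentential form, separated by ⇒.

E ⇒ Z   [E -> Z]
Z ⇒ (E)   [Z -> ( E )]
(E) ⇒ (Z)   [E -> Z]
(Z) ⇒ ((E))   [Z -> ( E )]
((E)) ⇒ ((E*Z))   [E -> E * Z]
((E*Z)) ⇒ ((Z*Z))   [E -> Z]
((Z*Z)) ⇒ (((E)*Z))   [Z -> ( E )]
(((E)*Z)) ⇒ (((Z)*Z))   [E -> Z]
(((Z)*Z)) ⇒ (((i)*Z))   [Z -> i]
(((i)*Z)) ⇒ (((i)*(E)))   [Z -> ( E )]
(((i)*(E))) ⇒ (((i)*(Z)))   [E -> Z]
(((i)*(Z))) ⇒ (((i)*(i)))   [Z -> i]

E⇒Z⇒(E)⇒(Z)⇒((E))⇒((E*Z))⇒((Z*Z))⇒(((E)*Z))⇒(((Z)*Z))⇒(((i)*Z))⇒(((i)*(E)))⇒(((i)*(Z)))⇒(((i)*(i)))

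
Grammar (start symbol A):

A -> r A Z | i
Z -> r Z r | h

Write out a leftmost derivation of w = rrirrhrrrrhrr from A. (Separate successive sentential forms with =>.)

A=>rAZ=>rrAZZ=>rriZZ=>rrirZrZ=>rrirrZrrZ=>rrirrhrrZ=>rrirrhrrrZr=>rrirrhrrrrZrr=>rrirrhrrrrhrr

A => rAZ   [A -> r A Z]
rAZ => rrAZZ   [A -> r A Z]
rrAZZ => rriZZ   [A -> i]
rriZZ => rrirZrZ   [Z -> r Z r]
rrirZrZ => rrirrZrrZ   [Z -> r Z r]
rrirrZrrZ => rrirrhrrZ   [Z -> h]
rrirrhrrZ => rrirrhrrrZr   [Z -> r Z r]
rrirrhrrrZr => rrirrhrrrrZrr   [Z -> r Z r]
rrirrhrrrrZrr => rrirrhrrrrhrr   [Z -> h]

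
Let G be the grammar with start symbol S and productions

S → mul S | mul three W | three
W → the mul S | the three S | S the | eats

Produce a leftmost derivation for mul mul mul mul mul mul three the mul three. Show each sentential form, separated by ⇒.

S ⇒ mul S ⇒ mul mul S ⇒ mul mul mul S ⇒ mul mul mul mul S ⇒ mul mul mul mul mul S ⇒ mul mul mul mul mul mul three W ⇒ mul mul mul mul mul mul three the mul S ⇒ mul mul mul mul mul mul three the mul three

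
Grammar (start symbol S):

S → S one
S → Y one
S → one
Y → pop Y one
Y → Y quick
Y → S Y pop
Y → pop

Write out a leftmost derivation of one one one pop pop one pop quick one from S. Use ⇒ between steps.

S ⇒ Y one ⇒ Y quick one ⇒ S Y pop quick one ⇒ S one Y pop quick one ⇒ S one one Y pop quick one ⇒ one one one Y pop quick one ⇒ one one one pop Y one pop quick one ⇒ one one one pop pop one pop quick one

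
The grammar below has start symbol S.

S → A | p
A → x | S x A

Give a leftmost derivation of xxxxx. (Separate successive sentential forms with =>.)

S => A => SxA => AxA => SxAxA => AxAxA => xxAxA => xxxxA => xxxxx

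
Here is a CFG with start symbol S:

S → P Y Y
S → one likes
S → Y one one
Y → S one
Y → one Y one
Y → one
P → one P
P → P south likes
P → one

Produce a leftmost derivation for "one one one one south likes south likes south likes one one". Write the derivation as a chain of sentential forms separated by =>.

S => P Y Y => one P Y Y => one one P Y Y => one one P south likes Y Y => one one P south likes south likes Y Y => one one one P south likes south likes Y Y => one one one P south likes south likes south likes Y Y => one one one one south likes south likes south likes Y Y => one one one one south likes south likes south likes one Y => one one one one south likes south likes south likes one one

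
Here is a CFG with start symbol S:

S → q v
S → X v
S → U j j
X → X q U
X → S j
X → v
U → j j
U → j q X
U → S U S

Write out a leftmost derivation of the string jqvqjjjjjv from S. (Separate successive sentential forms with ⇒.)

S ⇒ Xv ⇒ Sjv ⇒ Ujjjv ⇒ jqXjjjv ⇒ jqXqUjjjv ⇒ jqvqUjjjv ⇒ jqvqjjjjjv

S ⇒ Xv   [S → X v]
Xv ⇒ Sjv   [X → S j]
Sjv ⇒ Ujjjv   [S → U j j]
Ujjjv ⇒ jqXjjjv   [U → j q X]
jqXjjjv ⇒ jqXqUjjjv   [X → X q U]
jqXqUjjjv ⇒ jqvqUjjjv   [X → v]
jqvqUjjjv ⇒ jqvqjjjjjv   [U → j j]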